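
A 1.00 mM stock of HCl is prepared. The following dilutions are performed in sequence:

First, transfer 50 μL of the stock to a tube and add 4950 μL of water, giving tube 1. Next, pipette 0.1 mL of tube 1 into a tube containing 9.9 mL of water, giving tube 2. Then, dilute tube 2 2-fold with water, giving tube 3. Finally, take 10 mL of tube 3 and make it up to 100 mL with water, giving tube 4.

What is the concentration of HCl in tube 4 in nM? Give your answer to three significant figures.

Step 1: 50 μL + 4950 μL = 5000 μL total → factor 5000/50 = 100
Step 2: 0.1 mL + 9.9 mL = 10 mL total → factor 10/0.1 = 100
Step 3: 2-fold → factor 2
Step 4: 10 mL brought to 100 mL → factor 100/10 = 10
Overall dilution factor = 100 × 100 × 2 × 10 = 2 × 10^5
Final = 1.00 mM / 2 × 10^5 = 5.000 × 10^-6 mM = 5.00 nM

5.00 nM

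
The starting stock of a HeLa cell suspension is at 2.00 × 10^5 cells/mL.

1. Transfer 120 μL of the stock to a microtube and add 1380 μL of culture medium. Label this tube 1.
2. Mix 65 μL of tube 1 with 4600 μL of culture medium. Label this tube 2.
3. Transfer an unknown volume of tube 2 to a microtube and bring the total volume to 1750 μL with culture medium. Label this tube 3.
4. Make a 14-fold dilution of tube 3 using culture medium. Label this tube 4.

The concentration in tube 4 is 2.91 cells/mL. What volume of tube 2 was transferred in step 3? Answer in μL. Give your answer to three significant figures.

Step 1: 120 μL + 1380 μL = 1500 μL total → factor 1500/120 = 12.5
Step 2: 65 μL + 4600 μL = 4665 μL total → factor 4665/65 = 71.769
Step 3: v brought to 1750 μL → factor = 1750 μL/v
Step 4: 14-fold → factor 14
Product of known-step factors = 12560
Overall factor = 2.00 × 10^5 cells/mL / (2.91 cells/mL) = 68729
Step-3 factor = 68729 / 12560 = 5.4722
v = 1750 μL / 5.4722 = 320 μL

320 μL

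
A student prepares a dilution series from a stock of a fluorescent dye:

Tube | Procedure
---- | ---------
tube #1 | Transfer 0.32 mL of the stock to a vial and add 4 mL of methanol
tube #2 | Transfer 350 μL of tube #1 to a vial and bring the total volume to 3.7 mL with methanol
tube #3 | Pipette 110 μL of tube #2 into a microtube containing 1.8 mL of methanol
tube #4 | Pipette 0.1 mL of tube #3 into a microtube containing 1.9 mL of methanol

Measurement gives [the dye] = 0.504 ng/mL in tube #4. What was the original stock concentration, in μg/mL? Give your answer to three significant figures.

Step 1: 0.32 mL + 4 mL = 4.32 mL total → factor 4.32/0.32 = 13.5
Step 2: 350 μL brought to 3.7 mL → factor 3700/350 = 10.571
Step 3: 110 μL + 1.8 mL = 1910 μL total → factor 1910/110 = 17.364
Step 4: 0.1 mL + 1.9 mL = 2 mL total → factor 2/0.1 = 20
Overall dilution factor = 13.5 × 10.571 × 17.364 × 20 = 49561
Stock = 0.504 ng/mL × 49561 = 2.498 × 10^4 ng/mL = 25.0 μg/mL

25.0 μg/mL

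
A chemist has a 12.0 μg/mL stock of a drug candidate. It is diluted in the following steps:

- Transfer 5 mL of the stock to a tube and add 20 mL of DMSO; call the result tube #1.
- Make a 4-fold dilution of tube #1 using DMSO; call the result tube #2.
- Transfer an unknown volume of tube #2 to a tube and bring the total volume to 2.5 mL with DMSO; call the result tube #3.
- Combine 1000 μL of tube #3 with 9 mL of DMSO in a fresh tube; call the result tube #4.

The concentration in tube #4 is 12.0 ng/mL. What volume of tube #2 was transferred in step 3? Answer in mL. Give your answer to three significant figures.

0.500 mL

Step 1: 5 mL + 20 mL = 25 mL total → factor 25/5 = 5
Step 2: 4-fold → factor 4
Step 3: v brought to 2.5 mL → factor = 2.5 mL/v
Step 4: 1000 μL + 9 mL = 10000 μL total → factor 10000/1000 = 10
Product of known-step factors = 200
Overall factor = 12.0 μg/mL / (12.0 ng/mL) = 1000
Step-3 factor = 1000 / 200 = 5
v = 2.5 mL / 5 = 0.500 mL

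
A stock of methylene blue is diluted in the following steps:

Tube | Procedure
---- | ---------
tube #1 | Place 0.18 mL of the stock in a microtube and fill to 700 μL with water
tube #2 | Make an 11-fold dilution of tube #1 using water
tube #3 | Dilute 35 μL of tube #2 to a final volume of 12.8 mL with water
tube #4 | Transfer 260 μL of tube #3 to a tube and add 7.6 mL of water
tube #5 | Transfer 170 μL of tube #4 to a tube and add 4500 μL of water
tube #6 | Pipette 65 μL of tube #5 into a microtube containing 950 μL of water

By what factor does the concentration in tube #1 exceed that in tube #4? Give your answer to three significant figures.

1.22 × 10^5

Step 1: 0.18 mL brought to 700 μL → factor 0.7/0.18 = 3.8889
Step 2: 11-fold → factor 11
Step 3: 35 μL brought to 12.8 mL → factor 12800/35 = 365.71
Step 4: 260 μL + 7.6 mL = 7860 μL total → factor 7860/260 = 30.231
Dilution factor to tube #1 = 3.8889; to tube #4 = 4.7294 × 10^5
[tube #1]/[tube #4] = (factor to tube #4)/(factor to tube #1) = 4.7294 × 10^5/3.8889 = 1.22 × 10^5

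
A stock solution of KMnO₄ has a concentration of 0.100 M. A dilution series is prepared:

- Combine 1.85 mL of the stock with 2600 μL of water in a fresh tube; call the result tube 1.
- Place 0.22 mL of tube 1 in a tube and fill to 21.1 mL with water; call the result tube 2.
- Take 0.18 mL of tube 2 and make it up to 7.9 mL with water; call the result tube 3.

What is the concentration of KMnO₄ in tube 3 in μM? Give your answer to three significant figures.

9.88 μM

Step 1: 1.85 mL + 2600 μL = 4.45 mL total → factor 4.45/1.85 = 2.4054
Step 2: 0.22 mL brought to 21.1 mL → factor 21.1/0.22 = 95.909
Step 3: 0.18 mL brought to 7.9 mL → factor 7.9/0.18 = 43.889
Overall dilution factor = 2.4054 × 95.909 × 43.889 = 10125
Final = 0.100 M / 10125 = 9.876 × 10^-6 M = 9.88 μM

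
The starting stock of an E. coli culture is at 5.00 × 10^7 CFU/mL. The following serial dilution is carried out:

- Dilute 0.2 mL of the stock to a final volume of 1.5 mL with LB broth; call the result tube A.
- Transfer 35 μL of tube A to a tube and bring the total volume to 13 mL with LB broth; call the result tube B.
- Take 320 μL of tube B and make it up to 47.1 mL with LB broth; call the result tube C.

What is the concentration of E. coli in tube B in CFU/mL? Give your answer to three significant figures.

1.79 × 10^4 CFU/mL

Step 1: 0.2 mL brought to 1.5 mL → factor 1.5/0.2 = 7.5
Step 2: 35 μL brought to 13 mL → factor 13000/35 = 371.43
Dilution factor through tube B = 7.5 × 371.43 = 2785.7
[tube B] = 5.00 × 10^7 CFU/mL / 2785.7 = 1.79 × 10^4 CFU/mL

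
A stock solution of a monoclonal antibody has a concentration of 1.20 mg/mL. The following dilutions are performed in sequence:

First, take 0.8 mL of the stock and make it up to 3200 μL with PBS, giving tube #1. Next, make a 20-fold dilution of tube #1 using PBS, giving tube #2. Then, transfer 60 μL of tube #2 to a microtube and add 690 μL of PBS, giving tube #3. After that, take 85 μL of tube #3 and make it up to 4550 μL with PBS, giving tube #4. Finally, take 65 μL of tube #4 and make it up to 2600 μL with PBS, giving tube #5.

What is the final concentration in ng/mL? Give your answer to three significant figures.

Step 1: 0.8 mL brought to 3200 μL → factor 3.2/0.8 = 4
Step 2: 20-fold → factor 20
Step 3: 60 μL + 690 μL = 750 μL total → factor 750/60 = 12.5
Step 4: 85 μL brought to 4550 μL → factor 4550/85 = 53.529
Step 5: 65 μL brought to 2600 μL → factor 2600/65 = 40
Overall dilution factor = 4 × 20 × 12.5 × 53.529 × 40 = 2.1412 × 10^6
Final = 1.20 mg/mL / 2.1412 × 10^6 = 5.604 × 10^-7 mg/mL = 0.560 ng/mL

0.560 ng/mL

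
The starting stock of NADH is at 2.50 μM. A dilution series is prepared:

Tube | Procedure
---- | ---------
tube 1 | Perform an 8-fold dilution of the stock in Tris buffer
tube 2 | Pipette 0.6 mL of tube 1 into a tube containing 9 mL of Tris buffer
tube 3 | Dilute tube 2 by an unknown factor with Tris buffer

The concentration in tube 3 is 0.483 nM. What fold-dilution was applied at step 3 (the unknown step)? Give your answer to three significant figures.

Step 1: 8-fold → factor 8
Step 2: 0.6 mL + 9 mL = 9.6 mL total → factor 9.6/0.6 = 16
Step 3: unknown factor x
Product of known-step factors = 128
Overall factor = 2.50 μM / (0.483 nM) = 5176
x = 5176 / 128 = 40.4

40.4-fold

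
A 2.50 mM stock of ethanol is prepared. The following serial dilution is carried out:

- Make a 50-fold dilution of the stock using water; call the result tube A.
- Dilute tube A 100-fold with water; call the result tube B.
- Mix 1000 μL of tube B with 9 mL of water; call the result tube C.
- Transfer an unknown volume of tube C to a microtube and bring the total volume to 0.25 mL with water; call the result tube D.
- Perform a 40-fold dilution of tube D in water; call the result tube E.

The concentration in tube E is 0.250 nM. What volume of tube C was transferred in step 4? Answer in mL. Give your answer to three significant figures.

0.0500 mL

Step 1: 50-fold → factor 50
Step 2: 100-fold → factor 100
Step 3: 1000 μL + 9 mL = 10000 μL total → factor 10000/1000 = 10
Step 4: v brought to 0.25 mL → factor = 0.25 mL/v
Step 5: 40-fold → factor 40
Product of known-step factors = 2 × 10^6
Overall factor = 2.50 mM / (0.250 nM) = 1 × 10^7
Step-4 factor = 1 × 10^7 / 2 × 10^6 = 5
v = 0.25 mL / 5 = 0.0500 mL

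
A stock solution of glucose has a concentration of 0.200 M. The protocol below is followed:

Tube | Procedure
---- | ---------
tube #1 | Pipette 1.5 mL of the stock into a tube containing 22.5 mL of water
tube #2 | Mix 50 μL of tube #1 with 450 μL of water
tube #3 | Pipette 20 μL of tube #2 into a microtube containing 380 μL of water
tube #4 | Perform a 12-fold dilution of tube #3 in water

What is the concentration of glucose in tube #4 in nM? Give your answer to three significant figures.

5.21 × 10^3 nM

Step 1: 1.5 mL + 22.5 mL = 24 mL total → factor 24/1.5 = 16
Step 2: 50 μL + 450 μL = 500 μL total → factor 500/50 = 10
Step 3: 20 μL + 380 μL = 400 μL total → factor 400/20 = 20
Step 4: 12-fold → factor 12
Overall dilution factor = 16 × 10 × 20 × 12 = 38400
Final = 0.200 M / 38400 = 5.208 × 10^-6 M = 5.21 × 10^3 nM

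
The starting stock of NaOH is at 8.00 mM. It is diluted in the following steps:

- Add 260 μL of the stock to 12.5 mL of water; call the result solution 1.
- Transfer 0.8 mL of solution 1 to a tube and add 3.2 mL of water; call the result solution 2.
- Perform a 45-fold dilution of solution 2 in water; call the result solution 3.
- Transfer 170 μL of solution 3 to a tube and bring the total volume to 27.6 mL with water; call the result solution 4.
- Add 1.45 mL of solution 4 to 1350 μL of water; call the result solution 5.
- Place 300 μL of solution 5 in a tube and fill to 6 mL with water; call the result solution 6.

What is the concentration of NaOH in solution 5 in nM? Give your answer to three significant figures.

Step 1: 260 μL + 12.5 mL = 12760 μL total → factor 12760/260 = 49.077
Step 2: 0.8 mL + 3.2 mL = 4 mL total → factor 4/0.8 = 5
Step 3: 45-fold → factor 45
Step 4: 170 μL brought to 27.6 mL → factor 27600/170 = 162.35
Step 5: 1.45 mL + 1350 μL = 2.8 mL total → factor 2.8/1.45 = 1.931
Dilution factor through solution 5 = 49.077 × 5 × 45 × 162.35 × 1.931 = 3.4619 × 10^6
[solution 5] = 8.00 mM / 3.4619 × 10^6 = 2.311 × 10^-6 mM = 2.31 nM

2.31 nM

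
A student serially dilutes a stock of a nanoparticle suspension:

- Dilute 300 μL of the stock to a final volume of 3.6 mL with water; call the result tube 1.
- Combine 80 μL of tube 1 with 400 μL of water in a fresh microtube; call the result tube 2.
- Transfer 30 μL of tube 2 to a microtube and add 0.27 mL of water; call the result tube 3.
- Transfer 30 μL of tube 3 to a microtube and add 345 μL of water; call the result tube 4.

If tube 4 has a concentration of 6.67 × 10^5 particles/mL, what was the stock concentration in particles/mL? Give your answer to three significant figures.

6.00 × 10^9 particles/mL

Step 1: 300 μL brought to 3.6 mL → factor 3600/300 = 12
Step 2: 80 μL + 400 μL = 480 μL total → factor 480/80 = 6
Step 3: 30 μL + 0.27 mL = 300 μL total → factor 300/30 = 10
Step 4: 30 μL + 345 μL = 375 μL total → factor 375/30 = 12.5
Overall dilution factor = 12 × 6 × 10 × 12.5 = 9000
Stock = 6.67 × 10^5 particles/mL × 9000 = 6.00 × 10^9 particles/mL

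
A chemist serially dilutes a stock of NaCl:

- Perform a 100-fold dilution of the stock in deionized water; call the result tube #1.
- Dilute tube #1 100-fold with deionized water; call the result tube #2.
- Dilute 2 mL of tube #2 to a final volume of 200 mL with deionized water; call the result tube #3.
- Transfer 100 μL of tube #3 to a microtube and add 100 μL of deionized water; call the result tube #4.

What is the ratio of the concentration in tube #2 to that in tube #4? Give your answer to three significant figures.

200

Step 1: 100-fold → factor 100
Step 2: 100-fold → factor 100
Step 3: 2 mL brought to 200 mL → factor 200/2 = 100
Step 4: 100 μL + 100 μL = 200 μL total → factor 200/100 = 2
Dilution factor to tube #2 = 10000; to tube #4 = 2 × 10^6
[tube #2]/[tube #4] = (factor to tube #4)/(factor to tube #2) = 2 × 10^6/10000 = 200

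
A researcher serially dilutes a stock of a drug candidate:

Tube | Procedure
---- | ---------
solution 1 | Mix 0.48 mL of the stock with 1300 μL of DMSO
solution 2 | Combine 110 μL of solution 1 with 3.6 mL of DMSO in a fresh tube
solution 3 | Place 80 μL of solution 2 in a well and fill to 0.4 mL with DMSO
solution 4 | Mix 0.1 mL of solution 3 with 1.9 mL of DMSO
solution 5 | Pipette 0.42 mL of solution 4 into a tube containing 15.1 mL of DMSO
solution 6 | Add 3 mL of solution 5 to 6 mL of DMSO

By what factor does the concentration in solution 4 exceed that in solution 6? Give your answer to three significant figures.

Step 1: 0.48 mL + 1300 μL = 1.78 mL total → factor 1.78/0.48 = 3.7083
Step 2: 110 μL + 3.6 mL = 3710 μL total → factor 3710/110 = 33.727
Step 3: 80 μL brought to 0.4 mL → factor 400/80 = 5
Step 4: 0.1 mL + 1.9 mL = 2 mL total → factor 2/0.1 = 20
Step 5: 0.42 mL + 15.1 mL = 15.52 mL total → factor 15.52/0.42 = 36.952
Step 6: 3 mL + 6 mL = 9 mL total → factor 9/3 = 3
Dilution factor to solution 4 = 12507; to solution 6 = 1.3865 × 10^6
[solution 4]/[solution 6] = (factor to solution 6)/(factor to solution 4) = 1.3865 × 10^6/12507 = 111

111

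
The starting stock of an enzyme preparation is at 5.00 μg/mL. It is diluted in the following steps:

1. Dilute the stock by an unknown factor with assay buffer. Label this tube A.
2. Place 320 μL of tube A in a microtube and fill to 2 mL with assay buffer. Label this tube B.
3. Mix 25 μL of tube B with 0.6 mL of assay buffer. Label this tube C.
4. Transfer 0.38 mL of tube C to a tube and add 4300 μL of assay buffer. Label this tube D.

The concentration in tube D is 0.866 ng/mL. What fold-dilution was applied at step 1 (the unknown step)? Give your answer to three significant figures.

Step 1: unknown factor x
Step 2: 320 μL brought to 2 mL → factor 2000/320 = 6.25
Step 3: 25 μL + 0.6 mL = 625 μL total → factor 625/25 = 25
Step 4: 0.38 mL + 4300 μL = 4.68 mL total → factor 4.68/0.38 = 12.316
Product of known-step factors = 1924.3
Overall factor = 5.00 μg/mL / (0.866 ng/mL) = 5773.7
x = 5773.7 / 1924.3 = 3.00

3.00-fold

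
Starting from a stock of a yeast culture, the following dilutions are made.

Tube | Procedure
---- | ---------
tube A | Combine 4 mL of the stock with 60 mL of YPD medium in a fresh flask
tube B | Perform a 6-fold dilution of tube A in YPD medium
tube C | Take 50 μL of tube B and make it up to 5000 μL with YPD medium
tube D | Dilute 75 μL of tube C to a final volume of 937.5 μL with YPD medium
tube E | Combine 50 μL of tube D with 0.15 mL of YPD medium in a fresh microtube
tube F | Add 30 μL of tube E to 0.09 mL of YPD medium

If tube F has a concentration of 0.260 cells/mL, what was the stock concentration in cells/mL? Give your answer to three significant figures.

Step 1: 4 mL + 60 mL = 64 mL total → factor 64/4 = 16
Step 2: 6-fold → factor 6
Step 3: 50 μL brought to 5000 μL → factor 5000/50 = 100
Step 4: 75 μL brought to 937.5 μL → factor 937.5/75 = 12.5
Step 5: 50 μL + 0.15 mL = 200 μL total → factor 200/50 = 4
Step 6: 30 μL + 0.09 mL = 120 μL total → factor 120/30 = 4
Overall dilution factor = 16 × 6 × 100 × 12.5 × 4 × 4 = 1.92 × 10^6
Stock = 0.260 cells/mL × 1.92 × 10^6 = 4.99 × 10^5 cells/mL

4.99 × 10^5 cells/mL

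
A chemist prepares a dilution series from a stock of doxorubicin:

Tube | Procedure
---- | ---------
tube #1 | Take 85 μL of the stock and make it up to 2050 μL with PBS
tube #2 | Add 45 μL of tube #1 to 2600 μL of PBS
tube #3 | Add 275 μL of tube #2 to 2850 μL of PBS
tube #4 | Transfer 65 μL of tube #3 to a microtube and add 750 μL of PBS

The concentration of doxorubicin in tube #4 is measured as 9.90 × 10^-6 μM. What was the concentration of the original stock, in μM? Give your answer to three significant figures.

2.00 μM

Step 1: 85 μL brought to 2050 μL → factor 2050/85 = 24.118
Step 2: 45 μL + 2600 μL = 2645 μL total → factor 2645/45 = 58.778
Step 3: 275 μL + 2850 μL = 3125 μL total → factor 3125/275 = 11.364
Step 4: 65 μL + 750 μL = 815 μL total → factor 815/65 = 12.538
Overall dilution factor = 24.118 × 58.778 × 11.364 × 12.538 = 2.0198 × 10^5
Stock = 9.90 × 10^-6 μM × 2.0198 × 10^5 = 2.00 μM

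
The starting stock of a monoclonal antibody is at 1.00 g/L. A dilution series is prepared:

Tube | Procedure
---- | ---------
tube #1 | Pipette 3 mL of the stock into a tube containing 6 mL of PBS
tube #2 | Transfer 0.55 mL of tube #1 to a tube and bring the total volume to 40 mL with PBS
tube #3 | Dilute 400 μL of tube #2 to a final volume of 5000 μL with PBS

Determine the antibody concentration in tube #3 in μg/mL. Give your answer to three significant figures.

Step 1: 3 mL + 6 mL = 9 mL total → factor 9/3 = 3
Step 2: 0.55 mL brought to 40 mL → factor 40/0.55 = 72.727
Step 3: 400 μL brought to 5000 μL → factor 5000/400 = 12.5
Overall dilution factor = 3 × 72.727 × 12.5 = 2727.3
Final = 1.00 g/L / 2727.3 = 0.0003667 g/L = 0.367 μg/mL

0.367 μg/mL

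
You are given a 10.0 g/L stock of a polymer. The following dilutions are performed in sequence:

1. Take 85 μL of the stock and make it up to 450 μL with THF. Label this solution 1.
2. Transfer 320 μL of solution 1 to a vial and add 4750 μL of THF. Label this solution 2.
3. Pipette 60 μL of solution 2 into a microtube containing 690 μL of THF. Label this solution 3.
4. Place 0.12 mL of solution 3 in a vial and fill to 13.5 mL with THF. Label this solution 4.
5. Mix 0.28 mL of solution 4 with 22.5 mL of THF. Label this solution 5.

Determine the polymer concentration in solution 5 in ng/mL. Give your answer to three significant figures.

1.04 ng/mL

Step 1: 85 μL brought to 450 μL → factor 450/85 = 5.2941
Step 2: 320 μL + 4750 μL = 5070 μL total → factor 5070/320 = 15.844
Step 3: 60 μL + 690 μL = 750 μL total → factor 750/60 = 12.5
Step 4: 0.12 mL brought to 13.5 mL → factor 13.5/0.12 = 112.5
Step 5: 0.28 mL + 22.5 mL = 22.78 mL total → factor 22.78/0.28 = 81.357
Overall dilution factor = 5.2941 × 15.844 × 12.5 × 112.5 × 81.357 = 9.5964 × 10^6
Final = 10.0 g/L / 9.5964 × 10^6 = 1.042 × 10^-6 g/L = 1.04 ng/mL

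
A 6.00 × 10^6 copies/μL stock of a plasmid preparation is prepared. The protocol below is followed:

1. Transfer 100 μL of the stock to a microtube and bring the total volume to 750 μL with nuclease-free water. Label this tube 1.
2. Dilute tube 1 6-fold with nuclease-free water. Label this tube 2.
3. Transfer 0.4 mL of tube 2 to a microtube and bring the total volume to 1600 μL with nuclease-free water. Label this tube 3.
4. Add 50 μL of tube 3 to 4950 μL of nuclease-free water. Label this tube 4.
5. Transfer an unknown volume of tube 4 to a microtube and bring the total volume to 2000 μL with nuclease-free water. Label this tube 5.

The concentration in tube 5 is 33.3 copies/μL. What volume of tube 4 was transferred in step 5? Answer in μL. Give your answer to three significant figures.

200 μL

Step 1: 100 μL brought to 750 μL → factor 750/100 = 7.5
Step 2: 6-fold → factor 6
Step 3: 0.4 mL brought to 1600 μL → factor 1.6/0.4 = 4
Step 4: 50 μL + 4950 μL = 5000 μL total → factor 5000/50 = 100
Step 5: v brought to 2000 μL → factor = 2000 μL/v
Product of known-step factors = 18000
Overall factor = 6.00 × 10^6 copies/μL / (33.3 copies/μL) = 1.8018 × 10^5
Step-5 factor = 1.8018 × 10^5 / 18000 = 10.01
v = 2000 μL / 10.01 = 200 μL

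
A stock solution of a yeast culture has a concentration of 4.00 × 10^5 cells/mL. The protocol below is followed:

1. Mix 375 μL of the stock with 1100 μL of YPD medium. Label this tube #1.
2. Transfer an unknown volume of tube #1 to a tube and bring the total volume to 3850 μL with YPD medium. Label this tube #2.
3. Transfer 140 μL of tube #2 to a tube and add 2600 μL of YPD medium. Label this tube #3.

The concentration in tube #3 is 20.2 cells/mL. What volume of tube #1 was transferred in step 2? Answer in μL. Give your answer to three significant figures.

Step 1: 375 μL + 1100 μL = 1475 μL total → factor 1475/375 = 3.9333
Step 2: v brought to 3850 μL → factor = 3850 μL/v
Step 3: 140 μL + 2600 μL = 2740 μL total → factor 2740/140 = 19.571
Product of known-step factors = 76.981
Overall factor = 4.00 × 10^5 cells/mL / (20.2 cells/mL) = 19802
Step-2 factor = 19802 / 76.981 = 257.23
v = 3850 μL / 257.23 = 15.0 μL

15.0 μL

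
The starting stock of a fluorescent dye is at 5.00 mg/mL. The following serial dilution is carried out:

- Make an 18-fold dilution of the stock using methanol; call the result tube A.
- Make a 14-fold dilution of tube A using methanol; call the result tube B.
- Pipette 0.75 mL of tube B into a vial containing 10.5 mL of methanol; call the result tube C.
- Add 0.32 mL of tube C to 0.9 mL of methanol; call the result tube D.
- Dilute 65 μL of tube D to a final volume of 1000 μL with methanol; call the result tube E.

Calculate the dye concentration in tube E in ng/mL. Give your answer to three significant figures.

22.6 ng/mL

Step 1: 18-fold → factor 18
Step 2: 14-fold → factor 14
Step 3: 0.75 mL + 10.5 mL = 11.25 mL total → factor 11.25/0.75 = 15
Step 4: 0.32 mL + 0.9 mL = 1.22 mL total → factor 1.22/0.32 = 3.8125
Step 5: 65 μL brought to 1000 μL → factor 1000/65 = 15.385
Dilution factor through tube E = 18 × 14 × 15 × 3.8125 × 15.385 = 2.2171 × 10^5
[tube E] = 5.00 mg/mL / 2.2171 × 10^5 = 2.255 × 10^-5 mg/mL = 22.6 ng/mL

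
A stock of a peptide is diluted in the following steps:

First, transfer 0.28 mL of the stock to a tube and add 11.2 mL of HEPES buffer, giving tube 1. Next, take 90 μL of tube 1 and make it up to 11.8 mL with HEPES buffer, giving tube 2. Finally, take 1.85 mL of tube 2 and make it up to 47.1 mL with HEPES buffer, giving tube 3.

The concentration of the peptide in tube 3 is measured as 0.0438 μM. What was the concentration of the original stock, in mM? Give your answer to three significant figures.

5.99 mM

Step 1: 0.28 mL + 11.2 mL = 11.48 mL total → factor 11.48/0.28 = 41
Step 2: 90 μL brought to 11.8 mL → factor 11800/90 = 131.11
Step 3: 1.85 mL brought to 47.1 mL → factor 47.1/1.85 = 25.459
Overall dilution factor = 41 × 131.11 × 25.459 = 1.3686 × 10^5
Stock = 0.0438 μM × 1.3686 × 10^5 = 5994 μM = 5.99 mM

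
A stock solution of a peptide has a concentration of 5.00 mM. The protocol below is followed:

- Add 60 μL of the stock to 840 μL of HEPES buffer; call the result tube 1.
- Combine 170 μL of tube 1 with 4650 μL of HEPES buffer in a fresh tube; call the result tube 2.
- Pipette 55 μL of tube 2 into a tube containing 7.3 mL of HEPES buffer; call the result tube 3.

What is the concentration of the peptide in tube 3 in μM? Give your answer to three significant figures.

0.0879 μM

Step 1: 60 μL + 840 μL = 900 μL total → factor 900/60 = 15
Step 2: 170 μL + 4650 μL = 4820 μL total → factor 4820/170 = 28.353
Step 3: 55 μL + 7.3 mL = 7355 μL total → factor 7355/55 = 133.73
Overall dilution factor = 15 × 28.353 × 133.73 = 56873
Final = 5.00 mM / 56873 = 8.791 × 10^-5 mM = 0.0879 μM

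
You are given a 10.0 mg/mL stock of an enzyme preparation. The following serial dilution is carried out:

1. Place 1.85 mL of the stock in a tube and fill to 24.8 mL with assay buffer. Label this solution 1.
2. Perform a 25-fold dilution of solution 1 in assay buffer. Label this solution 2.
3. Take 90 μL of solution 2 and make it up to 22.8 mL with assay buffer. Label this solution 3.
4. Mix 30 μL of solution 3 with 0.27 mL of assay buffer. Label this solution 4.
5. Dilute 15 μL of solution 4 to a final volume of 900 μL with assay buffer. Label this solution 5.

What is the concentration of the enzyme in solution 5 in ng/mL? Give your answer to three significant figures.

0.196 ng/mL

Step 1: 1.85 mL brought to 24.8 mL → factor 24.8/1.85 = 13.405
Step 2: 25-fold → factor 25
Step 3: 90 μL brought to 22.8 mL → factor 22800/90 = 253.33
Step 4: 30 μL + 0.27 mL = 300 μL total → factor 300/30 = 10
Step 5: 15 μL brought to 900 μL → factor 900/15 = 60
Overall dilution factor = 13.405 × 25 × 253.33 × 10 × 60 = 5.0941 × 10^7
Final = 10.0 mg/mL / 5.0941 × 10^7 = 1.963 × 10^-7 mg/mL = 0.196 ng/mL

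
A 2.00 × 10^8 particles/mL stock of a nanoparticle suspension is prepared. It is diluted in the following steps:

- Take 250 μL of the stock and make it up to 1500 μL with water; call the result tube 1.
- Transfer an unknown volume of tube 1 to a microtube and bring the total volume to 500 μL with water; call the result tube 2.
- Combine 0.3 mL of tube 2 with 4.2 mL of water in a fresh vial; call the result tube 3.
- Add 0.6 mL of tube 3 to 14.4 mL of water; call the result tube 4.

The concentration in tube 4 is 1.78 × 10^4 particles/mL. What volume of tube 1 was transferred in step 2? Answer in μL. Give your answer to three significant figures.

Step 1: 250 μL brought to 1500 μL → factor 1500/250 = 6
Step 2: v brought to 500 μL → factor = 500 μL/v
Step 3: 0.3 mL + 4.2 mL = 4.5 mL total → factor 4.5/0.3 = 15
Step 4: 0.6 mL + 14.4 mL = 15 mL total → factor 15/0.6 = 25
Product of known-step factors = 2250
Overall factor = 2.00 × 10^8 particles/mL / (1.78 × 10^4 particles/mL) = 11236
Step-2 factor = 11236 / 2250 = 4.9938
v = 500 μL / 4.9938 = 100 μL

100 μL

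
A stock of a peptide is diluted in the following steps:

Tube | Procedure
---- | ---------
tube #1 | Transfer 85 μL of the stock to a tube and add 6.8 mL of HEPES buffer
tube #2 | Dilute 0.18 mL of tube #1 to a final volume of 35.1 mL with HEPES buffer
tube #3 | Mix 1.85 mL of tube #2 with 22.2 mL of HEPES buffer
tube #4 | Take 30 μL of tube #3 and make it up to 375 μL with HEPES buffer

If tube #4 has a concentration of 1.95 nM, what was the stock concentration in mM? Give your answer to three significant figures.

Step 1: 85 μL + 6.8 mL = 6885 μL total → factor 6885/85 = 81
Step 2: 0.18 mL brought to 35.1 mL → factor 35.1/0.18 = 195
Step 3: 1.85 mL + 22.2 mL = 24.05 mL total → factor 24.05/1.85 = 13
Step 4: 30 μL brought to 375 μL → factor 375/30 = 12.5
Overall dilution factor = 81 × 195 × 13 × 12.5 = 2.5667 × 10^6
Stock = 1.95 nM × 2.5667 × 10^6 = 5.005 × 10^6 nM = 5.01 mM

5.01 mM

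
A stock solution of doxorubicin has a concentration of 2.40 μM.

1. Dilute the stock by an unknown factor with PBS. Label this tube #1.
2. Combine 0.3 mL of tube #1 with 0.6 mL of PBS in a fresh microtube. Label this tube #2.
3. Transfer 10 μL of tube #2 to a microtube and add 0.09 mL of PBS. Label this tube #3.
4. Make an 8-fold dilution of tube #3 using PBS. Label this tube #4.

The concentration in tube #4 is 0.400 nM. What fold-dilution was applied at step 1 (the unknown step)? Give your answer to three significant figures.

25.0-fold

Step 1: unknown factor x
Step 2: 0.3 mL + 0.6 mL = 0.9 mL total → factor 0.9/0.3 = 3
Step 3: 10 μL + 0.09 mL = 100 μL total → factor 100/10 = 10
Step 4: 8-fold → factor 8
Product of known-step factors = 240
Overall factor = 2.40 μM / (0.400 nM) = 6000
x = 6000 / 240 = 25.0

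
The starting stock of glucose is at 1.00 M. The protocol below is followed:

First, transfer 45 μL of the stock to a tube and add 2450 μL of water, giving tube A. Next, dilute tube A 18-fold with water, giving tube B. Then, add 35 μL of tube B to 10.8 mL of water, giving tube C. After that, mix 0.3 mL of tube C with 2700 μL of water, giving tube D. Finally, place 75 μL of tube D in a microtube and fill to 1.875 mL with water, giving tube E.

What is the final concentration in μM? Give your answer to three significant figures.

Step 1: 45 μL + 2450 μL = 2495 μL total → factor 2495/45 = 55.444
Step 2: 18-fold → factor 18
Step 3: 35 μL + 10.8 mL = 10835 μL total → factor 10835/35 = 309.57
Step 4: 0.3 mL + 2700 μL = 3 mL total → factor 3/0.3 = 10
Step 5: 75 μL brought to 1.875 mL → factor 1875/75 = 25
Overall dilution factor = 55.444 × 18 × 309.57 × 10 × 25 = 7.7238 × 10^7
Final = 1.00 M / 7.7238 × 10^7 = 1.295 × 10^-8 M = 0.0129 μM

0.0129 μM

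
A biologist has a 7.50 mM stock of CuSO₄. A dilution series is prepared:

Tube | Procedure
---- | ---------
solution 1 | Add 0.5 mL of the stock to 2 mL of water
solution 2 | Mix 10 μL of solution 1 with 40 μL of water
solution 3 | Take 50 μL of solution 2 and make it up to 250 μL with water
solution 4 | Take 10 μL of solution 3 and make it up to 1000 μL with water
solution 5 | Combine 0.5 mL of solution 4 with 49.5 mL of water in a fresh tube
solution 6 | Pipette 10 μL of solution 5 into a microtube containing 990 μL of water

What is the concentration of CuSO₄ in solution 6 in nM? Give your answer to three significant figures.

0.0600 nM

Step 1: 0.5 mL + 2 mL = 2.5 mL total → factor 2.5/0.5 = 5
Step 2: 10 μL + 40 μL = 50 μL total → factor 50/10 = 5
Step 3: 50 μL brought to 250 μL → factor 250/50 = 5
Step 4: 10 μL brought to 1000 μL → factor 1000/10 = 100
Step 5: 0.5 mL + 49.5 mL = 50 mL total → factor 50/0.5 = 100
Step 6: 10 μL + 990 μL = 1000 μL total → factor 1000/10 = 100
Overall dilution factor = 5 × 5 × 5 × 100 × 100 × 100 = 1.25 × 10^8
Final = 7.50 mM / 1.25 × 10^8 = 6.000 × 10^-8 mM = 0.0600 nM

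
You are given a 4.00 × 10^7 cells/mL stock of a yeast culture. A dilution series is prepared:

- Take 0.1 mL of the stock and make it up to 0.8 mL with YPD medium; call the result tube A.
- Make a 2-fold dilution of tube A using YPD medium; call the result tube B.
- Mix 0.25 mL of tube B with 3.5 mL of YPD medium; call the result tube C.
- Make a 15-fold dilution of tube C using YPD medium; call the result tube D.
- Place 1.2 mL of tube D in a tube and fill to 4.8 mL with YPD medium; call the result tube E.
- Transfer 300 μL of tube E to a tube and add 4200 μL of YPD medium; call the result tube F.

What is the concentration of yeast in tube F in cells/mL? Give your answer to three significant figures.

185 cells/mL

Step 1: 0.1 mL brought to 0.8 mL → factor 0.8/0.1 = 8
Step 2: 2-fold → factor 2
Step 3: 0.25 mL + 3.5 mL = 3.75 mL total → factor 3.75/0.25 = 15
Step 4: 15-fold → factor 15
Step 5: 1.2 mL brought to 4.8 mL → factor 4.8/1.2 = 4
Step 6: 300 μL + 4200 μL = 4500 μL total → factor 4500/300 = 15
Overall dilution factor = 8 × 2 × 15 × 15 × 4 × 15 = 2.16 × 10^5
Final = 4.00 × 10^7 cells/mL / 2.16 × 10^5 = 185 cells/mL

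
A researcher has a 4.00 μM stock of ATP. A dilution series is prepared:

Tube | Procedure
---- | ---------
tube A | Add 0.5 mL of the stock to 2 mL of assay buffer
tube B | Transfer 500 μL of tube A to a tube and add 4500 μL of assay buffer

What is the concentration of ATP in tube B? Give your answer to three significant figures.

0.0800 μM

Step 1: 0.5 mL + 2 mL = 2.5 mL total → factor 2.5/0.5 = 5
Step 2: 500 μL + 4500 μL = 5000 μL total → factor 5000/500 = 10
Overall dilution factor = 5 × 10 = 50
Final = 4.00 μM / 50 = 0.0800 μM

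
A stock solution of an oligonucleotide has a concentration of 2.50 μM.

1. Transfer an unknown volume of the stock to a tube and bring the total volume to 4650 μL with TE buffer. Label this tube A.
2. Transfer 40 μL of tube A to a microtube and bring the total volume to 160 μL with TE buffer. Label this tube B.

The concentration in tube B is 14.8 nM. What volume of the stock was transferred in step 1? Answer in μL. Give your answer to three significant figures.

Step 1: v brought to 4650 μL → factor = 4650 μL/v
Step 2: 40 μL brought to 160 μL → factor 160/40 = 4
Product of known-step factors = 4
Overall factor = 2.50 μM / (14.8 nM) = 168.92
Step-1 factor = 168.92 / 4 = 42.23
v = 4650 μL / 42.23 = 110 μL

110 μL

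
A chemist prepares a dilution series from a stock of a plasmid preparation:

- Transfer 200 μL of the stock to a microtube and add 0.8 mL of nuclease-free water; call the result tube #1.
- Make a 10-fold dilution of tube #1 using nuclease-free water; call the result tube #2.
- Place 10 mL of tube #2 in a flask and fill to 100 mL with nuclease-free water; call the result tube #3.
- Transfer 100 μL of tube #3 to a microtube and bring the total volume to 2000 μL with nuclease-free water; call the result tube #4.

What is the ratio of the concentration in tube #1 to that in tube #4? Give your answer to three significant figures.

2.00 × 10^3

Step 1: 200 μL + 0.8 mL = 1000 μL total → factor 1000/200 = 5
Step 2: 10-fold → factor 10
Step 3: 10 mL brought to 100 mL → factor 100/10 = 10
Step 4: 100 μL brought to 2000 μL → factor 2000/100 = 20
Dilution factor to tube #1 = 5; to tube #4 = 10000
[tube #1]/[tube #4] = (factor to tube #4)/(factor to tube #1) = 10000/5 = 2.00 × 10^3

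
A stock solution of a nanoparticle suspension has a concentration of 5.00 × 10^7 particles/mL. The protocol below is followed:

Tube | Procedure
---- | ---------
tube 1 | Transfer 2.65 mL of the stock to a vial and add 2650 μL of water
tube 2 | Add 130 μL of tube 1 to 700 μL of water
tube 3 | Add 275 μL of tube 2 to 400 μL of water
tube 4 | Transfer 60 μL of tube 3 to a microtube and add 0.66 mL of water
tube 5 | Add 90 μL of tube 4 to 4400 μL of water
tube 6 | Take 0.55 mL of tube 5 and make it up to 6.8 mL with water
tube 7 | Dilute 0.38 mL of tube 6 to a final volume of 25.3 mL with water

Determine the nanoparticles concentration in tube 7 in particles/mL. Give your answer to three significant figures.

Step 1: 2.65 mL + 2650 μL = 5.3 mL total → factor 5.3/2.65 = 2
Step 2: 130 μL + 700 μL = 830 μL total → factor 830/130 = 6.3846
Step 3: 275 μL + 400 μL = 675 μL total → factor 675/275 = 2.4545
Step 4: 60 μL + 0.66 mL = 720 μL total → factor 720/60 = 12
Step 5: 90 μL + 4400 μL = 4490 μL total → factor 4490/90 = 49.889
Step 6: 0.55 mL brought to 6.8 mL → factor 6.8/0.55 = 12.364
Step 7: 0.38 mL brought to 25.3 mL → factor 25.3/0.38 = 66.579
Overall dilution factor = 2 × 6.3846 × 2.4545 × 12 × 49.889 × 12.364 × 66.579 = 1.5446 × 10^7
Final = 5.00 × 10^7 particles/mL / 1.5446 × 10^7 = 3.24 particles/mL

3.24 particles/mL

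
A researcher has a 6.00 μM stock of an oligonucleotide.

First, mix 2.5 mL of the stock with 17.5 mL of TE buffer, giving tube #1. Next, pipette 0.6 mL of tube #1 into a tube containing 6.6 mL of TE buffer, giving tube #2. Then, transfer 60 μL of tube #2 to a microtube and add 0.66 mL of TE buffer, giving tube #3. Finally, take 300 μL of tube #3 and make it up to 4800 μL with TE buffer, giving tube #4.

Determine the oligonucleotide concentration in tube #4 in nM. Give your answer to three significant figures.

0.326 nM

Step 1: 2.5 mL + 17.5 mL = 20 mL total → factor 20/2.5 = 8
Step 2: 0.6 mL + 6.6 mL = 7.2 mL total → factor 7.2/0.6 = 12
Step 3: 60 μL + 0.66 mL = 720 μL total → factor 720/60 = 12
Step 4: 300 μL brought to 4800 μL → factor 4800/300 = 16
Overall dilution factor = 8 × 12 × 12 × 16 = 18432
Final = 6.00 μM / 18432 = 0.0003255 μM = 0.326 nM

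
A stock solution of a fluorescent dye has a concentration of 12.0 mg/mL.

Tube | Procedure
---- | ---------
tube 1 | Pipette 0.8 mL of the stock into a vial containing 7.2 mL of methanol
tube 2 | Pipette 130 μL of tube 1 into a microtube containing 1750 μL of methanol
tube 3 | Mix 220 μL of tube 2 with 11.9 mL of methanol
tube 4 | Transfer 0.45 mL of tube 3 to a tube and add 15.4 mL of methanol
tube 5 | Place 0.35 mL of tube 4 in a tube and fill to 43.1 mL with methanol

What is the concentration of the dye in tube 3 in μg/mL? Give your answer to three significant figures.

1.51 μg/mL

Step 1: 0.8 mL + 7.2 mL = 8 mL total → factor 8/0.8 = 10
Step 2: 130 μL + 1750 μL = 1880 μL total → factor 1880/130 = 14.462
Step 3: 220 μL + 11.9 mL = 12120 μL total → factor 12120/220 = 55.091
Dilution factor through tube 3 = 10 × 14.462 × 55.091 = 7967
[tube 3] = 12.0 mg/mL / 7967 = 0.001506 mg/mL = 1.51 μg/mL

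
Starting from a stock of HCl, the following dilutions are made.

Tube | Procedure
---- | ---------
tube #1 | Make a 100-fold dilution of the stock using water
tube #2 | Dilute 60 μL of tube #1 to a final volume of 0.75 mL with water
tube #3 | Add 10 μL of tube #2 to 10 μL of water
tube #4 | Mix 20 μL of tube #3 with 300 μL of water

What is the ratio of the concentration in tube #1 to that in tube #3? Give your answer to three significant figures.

25.0

Step 1: 100-fold → factor 100
Step 2: 60 μL brought to 0.75 mL → factor 750/60 = 12.5
Step 3: 10 μL + 10 μL = 20 μL total → factor 20/10 = 2
Dilution factor to tube #1 = 100; to tube #3 = 2500
[tube #1]/[tube #3] = (factor to tube #3)/(factor to tube #1) = 2500/100 = 25.0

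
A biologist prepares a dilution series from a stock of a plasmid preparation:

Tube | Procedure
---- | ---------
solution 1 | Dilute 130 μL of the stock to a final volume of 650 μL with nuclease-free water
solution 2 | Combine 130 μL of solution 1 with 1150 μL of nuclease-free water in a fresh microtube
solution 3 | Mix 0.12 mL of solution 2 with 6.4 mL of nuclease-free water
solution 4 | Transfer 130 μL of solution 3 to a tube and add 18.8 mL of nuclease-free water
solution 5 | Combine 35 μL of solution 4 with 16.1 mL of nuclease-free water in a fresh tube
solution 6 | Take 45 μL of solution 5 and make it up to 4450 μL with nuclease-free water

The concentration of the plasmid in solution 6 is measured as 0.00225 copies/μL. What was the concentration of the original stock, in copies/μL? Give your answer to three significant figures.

Step 1: 130 μL brought to 650 μL → factor 650/130 = 5
Step 2: 130 μL + 1150 μL = 1280 μL total → factor 1280/130 = 9.8462
Step 3: 0.12 mL + 6.4 mL = 6.52 mL total → factor 6.52/0.12 = 54.333
Step 4: 130 μL + 18.8 mL = 18930 μL total → factor 18930/130 = 145.62
Step 5: 35 μL + 16.1 mL = 16135 μL total → factor 16135/35 = 461
Step 6: 45 μL brought to 4450 μL → factor 4450/45 = 98.889
Overall dilution factor = 5 × 9.8462 × 54.333 × 145.62 × 461 × 98.889 = 1.7757 × 10^10
Stock = 0.00225 copies/μL × 1.7757 × 10^10 = 4.00 × 10^7 copies/μL

4.00 × 10^7 copies/μL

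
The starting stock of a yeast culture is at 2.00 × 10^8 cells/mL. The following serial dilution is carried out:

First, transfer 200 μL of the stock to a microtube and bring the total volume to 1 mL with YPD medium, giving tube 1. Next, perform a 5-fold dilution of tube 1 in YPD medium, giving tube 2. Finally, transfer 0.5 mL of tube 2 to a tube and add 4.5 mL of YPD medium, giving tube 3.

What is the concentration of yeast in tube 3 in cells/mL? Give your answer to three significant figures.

8.00 × 10^5 cells/mL

Step 1: 200 μL brought to 1 mL → factor 1000/200 = 5
Step 2: 5-fold → factor 5
Step 3: 0.5 mL + 4.5 mL = 5 mL total → factor 5/0.5 = 10
Overall dilution factor = 5 × 5 × 10 = 250
Final = 2.00 × 10^8 cells/mL / 250 = 8.00 × 10^5 cells/mL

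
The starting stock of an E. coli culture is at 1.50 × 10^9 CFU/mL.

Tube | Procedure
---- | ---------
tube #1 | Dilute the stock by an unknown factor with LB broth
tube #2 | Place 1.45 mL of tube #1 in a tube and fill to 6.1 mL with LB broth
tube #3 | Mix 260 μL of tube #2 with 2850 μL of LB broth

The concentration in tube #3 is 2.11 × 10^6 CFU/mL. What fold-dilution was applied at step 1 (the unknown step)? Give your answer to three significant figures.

Step 1: unknown factor x
Step 2: 1.45 mL brought to 6.1 mL → factor 6.1/1.45 = 4.2069
Step 3: 260 μL + 2850 μL = 3110 μL total → factor 3110/260 = 11.962
Product of known-step factors = 50.321
Overall factor = 1.50 × 10^9 CFU/mL / (2.11 × 10^6 CFU/mL) = 710.9
x = 710.9 / 50.321 = 14.1

14.1-fold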